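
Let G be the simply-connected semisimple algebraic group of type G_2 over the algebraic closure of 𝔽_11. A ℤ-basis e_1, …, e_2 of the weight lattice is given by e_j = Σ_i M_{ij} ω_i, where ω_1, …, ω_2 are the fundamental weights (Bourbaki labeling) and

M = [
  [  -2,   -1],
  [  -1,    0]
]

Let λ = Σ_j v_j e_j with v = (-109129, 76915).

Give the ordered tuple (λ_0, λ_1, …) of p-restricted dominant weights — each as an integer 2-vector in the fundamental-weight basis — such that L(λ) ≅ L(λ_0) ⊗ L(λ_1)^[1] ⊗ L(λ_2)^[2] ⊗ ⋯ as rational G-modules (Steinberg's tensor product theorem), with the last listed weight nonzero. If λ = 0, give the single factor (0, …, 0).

((4, 9), (1, 9), (2, 10), (7, 4), (9, 7))

Change of basis e → ω: c = M·v where v = (-109129, 76915):
  c_1 = (-2)·(-109129) + (-1)·(76915) = 141343
  c_2 = (-1)·(-109129) + (0)·(76915) = 109129
p = 11; digits c_i = Σ_j d_{ij}·11^j, 0 ≤ d_{ij} < 11:
  c_1 = 141343 = 4·11^0 + 1·11^1 + 2·11^2 + 7·11^3 + 9·11^4
  c_2 = 109129 = 9·11^0 + 9·11^1 + 10·11^2 + 4·11^3 + 7·11^4
p-restricted factor λ_0 = (4, 9)
p-restricted factor λ_1 = (1, 9)
p-restricted factor λ_2 = (2, 10)
p-restricted factor λ_3 = (7, 4)
p-restricted factor λ_4 = (9, 7)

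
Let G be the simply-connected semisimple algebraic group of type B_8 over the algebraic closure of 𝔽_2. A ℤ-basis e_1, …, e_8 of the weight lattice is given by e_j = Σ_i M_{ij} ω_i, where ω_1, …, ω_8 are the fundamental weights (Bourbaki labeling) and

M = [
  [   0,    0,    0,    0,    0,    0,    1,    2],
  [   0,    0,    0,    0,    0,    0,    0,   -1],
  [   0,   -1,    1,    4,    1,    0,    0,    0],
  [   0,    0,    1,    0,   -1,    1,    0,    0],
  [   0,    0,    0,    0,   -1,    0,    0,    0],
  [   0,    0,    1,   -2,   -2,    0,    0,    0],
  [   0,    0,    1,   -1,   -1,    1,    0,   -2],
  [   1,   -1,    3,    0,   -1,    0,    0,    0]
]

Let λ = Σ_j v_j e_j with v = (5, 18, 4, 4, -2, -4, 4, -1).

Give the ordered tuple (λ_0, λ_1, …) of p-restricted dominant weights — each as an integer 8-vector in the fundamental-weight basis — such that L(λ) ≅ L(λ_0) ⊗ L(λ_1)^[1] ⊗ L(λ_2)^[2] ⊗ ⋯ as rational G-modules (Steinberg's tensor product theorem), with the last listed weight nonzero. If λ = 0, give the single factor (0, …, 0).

In the fundamental-weight basis, λ has coordinates c = M·v (v = (5, 18, 4, 4, -2, -4, 4, -1)):
  c_1 = (0)·(5) + (0)·(18) + (0)·(4) + (0)·(4) + (0)·(-2) + (0)·(-4) + (1)·(4) + (2)·(-1) = 2
  c_2 = (0)·(5) + (0)·(18) + (0)·(4) + (0)·(4) + (0)·(-2) + (0)·(-4) + (0)·(4) + (-1)·(-1) = 1
  c_3 = (0)·(5) + (-1)·(18) + (1)·(4) + (4)·(4) + (1)·(-2) + (0)·(-4) + (0)·(4) + (0)·(-1) = 0
  c_4 = (0)·(5) + (0)·(18) + (1)·(4) + (0)·(4) + (-1)·(-2) + (1)·(-4) + (0)·(4) + (0)·(-1) = 2
  c_5 = (0)·(5) + (0)·(18) + (0)·(4) + (0)·(4) + (-1)·(-2) + (0)·(-4) + (0)·(4) + (0)·(-1) = 2
  c_6 = (0)·(5) + (0)·(18) + (1)·(4) + (-2)·(4) + (-2)·(-2) + (0)·(-4) + (0)·(4) + (0)·(-1) = 0
  c_7 = (0)·(5) + (0)·(18) + (1)·(4) + (-1)·(4) + (-1)·(-2) + (1)·(-4) + (0)·(4) + (-2)·(-1) = 0
  c_8 = (1)·(5) + (-1)·(18) + (3)·(4) + (0)·(4) + (-1)·(-2) + (0)·(-4) + (0)·(4) + (0)·(-1) = 1
Writing each c_i in base p = 2:
  c_1 = 2 = 0·2^0 + 1·2^1
  c_2 = 1 = 1·2^0
  c_3 = 0
  c_4 = 2 = 0·2^0 + 1·2^1
  c_5 = 2 = 0·2^0 + 1·2^1
  c_6 = 0
  c_7 = 0
  c_8 = 1 = 1·2^0
p-restricted factor λ_0 = (0, 1, 0, 0, 0, 0, 0, 1)
p-restricted factor λ_1 = (1, 0, 0, 1, 1, 0, 0, 0)

((0, 1, 0, 0, 0, 0, 0, 1), (1, 0, 0, 1, 1, 0, 0, 0))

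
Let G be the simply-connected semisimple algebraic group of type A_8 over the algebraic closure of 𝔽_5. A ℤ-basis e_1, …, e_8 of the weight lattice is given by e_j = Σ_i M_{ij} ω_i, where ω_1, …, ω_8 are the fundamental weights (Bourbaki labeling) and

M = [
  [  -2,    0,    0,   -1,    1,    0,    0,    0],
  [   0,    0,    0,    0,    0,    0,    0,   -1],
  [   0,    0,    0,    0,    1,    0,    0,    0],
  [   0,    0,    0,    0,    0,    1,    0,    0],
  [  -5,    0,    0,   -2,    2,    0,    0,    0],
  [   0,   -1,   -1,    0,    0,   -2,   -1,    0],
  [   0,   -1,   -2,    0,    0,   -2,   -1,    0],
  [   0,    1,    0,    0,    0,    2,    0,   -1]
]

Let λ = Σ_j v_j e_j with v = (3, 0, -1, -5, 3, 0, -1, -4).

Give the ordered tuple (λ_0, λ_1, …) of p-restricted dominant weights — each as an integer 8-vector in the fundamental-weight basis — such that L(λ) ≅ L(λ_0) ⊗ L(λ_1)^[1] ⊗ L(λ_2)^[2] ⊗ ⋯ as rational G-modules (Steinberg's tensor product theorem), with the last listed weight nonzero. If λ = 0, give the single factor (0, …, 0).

((2, 4, 3, 0, 1, 2, 3, 4),)

Change of basis e → ω: c = M·v where v = (3, 0, -1, -5, 3, 0, -1, -4):
  c_1 = (-2)·(3) + 0·0 + (0)·(-1) + (-1)·(-5) + 1·3 + 0·0 + (0)·(-1) + (0)·(-4) = 2
  c_2 = 0·3 + 0·0 + (0)·(-1) + (0)·(-5) + 0·3 + 0·0 + (0)·(-1) + (-1)·(-4) = 4
  c_3 = 0·3 + 0·0 + (0)·(-1) + (0)·(-5) + 1·3 + 0·0 + (0)·(-1) + (0)·(-4) = 3
  c_4 = 0·3 + 0·0 + (0)·(-1) + (0)·(-5) + 0·3 + 1·0 + (0)·(-1) + (0)·(-4) = 0
  c_5 = (-5)·(3) + 0·0 + (0)·(-1) + (-2)·(-5) + 2·3 + 0·0 + (0)·(-1) + (0)·(-4) = 1
  c_6 = 0·3 + (-1)·(0) + (-1)·(-1) + (0)·(-5) + 0·3 + (-2)·(0) + (-1)·(-1) + (0)·(-4) = 2
  c_7 = 0·3 + (-1)·(0) + (-2)·(-1) + (0)·(-5) + 0·3 + (-2)·(0) + (-1)·(-1) + (0)·(-4) = 3
  c_8 = 0·3 + 1·0 + (0)·(-1) + (0)·(-5) + 0·3 + 2·0 + (0)·(-1) + (-1)·(-4) = 4
Expand coordinatewise in base 5:
  c_1 = 2 = 2·5^0
  c_2 = 4 = 4·5^0
  c_3 = 3 = 3·5^0
  c_4 = 0
  c_5 = 1 = 1·5^0
  c_6 = 2 = 2·5^0
  c_7 = 3 = 3·5^0
  c_8 = 4 = 4·5^0
λ_0 = (2, 4, 3, 0, 1, 2, 3, 4)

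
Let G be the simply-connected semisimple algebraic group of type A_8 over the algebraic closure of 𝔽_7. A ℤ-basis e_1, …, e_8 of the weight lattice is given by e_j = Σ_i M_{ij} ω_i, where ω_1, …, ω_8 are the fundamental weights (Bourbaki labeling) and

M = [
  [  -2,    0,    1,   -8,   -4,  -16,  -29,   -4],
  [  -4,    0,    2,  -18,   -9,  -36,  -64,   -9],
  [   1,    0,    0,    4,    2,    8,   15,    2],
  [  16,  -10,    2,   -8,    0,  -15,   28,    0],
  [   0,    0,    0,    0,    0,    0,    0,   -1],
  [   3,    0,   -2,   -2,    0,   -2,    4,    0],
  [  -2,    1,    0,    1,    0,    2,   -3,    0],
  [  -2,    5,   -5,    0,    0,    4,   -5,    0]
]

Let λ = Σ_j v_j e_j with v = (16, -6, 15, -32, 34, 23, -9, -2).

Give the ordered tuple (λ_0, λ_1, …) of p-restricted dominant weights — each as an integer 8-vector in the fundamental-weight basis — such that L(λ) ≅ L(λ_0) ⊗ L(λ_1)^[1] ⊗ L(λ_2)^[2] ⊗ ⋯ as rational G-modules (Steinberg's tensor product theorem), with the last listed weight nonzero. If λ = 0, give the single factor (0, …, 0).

((4, 2, 1, 5, 2, 0, 3, 0),)

Change of basis e → ω: c = M·v where v = (16, -6, 15, -32, 34, 23, -9, -2):
  c_1 = -2*16 + 0*-6 + 1*15 + -8*-32 + -4*34 + -16*23 + -29*-9 + -4*-2 = 4
  c_2 = -4*16 + 0*-6 + 2*15 + -18*-32 + -9*34 + -36*23 + -64*-9 + -9*-2 = 2
  c_3 = 1*16 + 0*-6 + 0*15 + 4*-32 + 2*34 + 8*23 + 15*-9 + 2*-2 = 1
  c_4 = 16*16 + -10*-6 + 2*15 + -8*-32 + 0*34 + -15*23 + 28*-9 + 0*-2 = 5
  c_5 = 0*16 + 0*-6 + 0*15 + 0*-32 + 0*34 + 0*23 + 0*-9 + -1*-2 = 2
  c_6 = 3*16 + 0*-6 + -2*15 + -2*-32 + 0*34 + -2*23 + 4*-9 + 0*-2 = 0
  c_7 = -2*16 + 1*-6 + 0*15 + 1*-32 + 0*34 + 2*23 + -3*-9 + 0*-2 = 3
  c_8 = -2*16 + 5*-6 + -5*15 + 0*-32 + 0*34 + 4*23 + -5*-9 + 0*-2 = 0
Base-7 expansion of each c_i:
  c_1 = 4 = 4·7^0
  c_2 = 2 = 2·7^0
  c_3 = 1 = 1·7^0
  c_4 = 5 = 5·7^0
  c_5 = 2 = 2·7^0
  c_6 = 0
  c_7 = 3 = 3·7^0
  c_8 = 0
Factor λ_0 = (4, 2, 1, 5, 2, 0, 3, 0)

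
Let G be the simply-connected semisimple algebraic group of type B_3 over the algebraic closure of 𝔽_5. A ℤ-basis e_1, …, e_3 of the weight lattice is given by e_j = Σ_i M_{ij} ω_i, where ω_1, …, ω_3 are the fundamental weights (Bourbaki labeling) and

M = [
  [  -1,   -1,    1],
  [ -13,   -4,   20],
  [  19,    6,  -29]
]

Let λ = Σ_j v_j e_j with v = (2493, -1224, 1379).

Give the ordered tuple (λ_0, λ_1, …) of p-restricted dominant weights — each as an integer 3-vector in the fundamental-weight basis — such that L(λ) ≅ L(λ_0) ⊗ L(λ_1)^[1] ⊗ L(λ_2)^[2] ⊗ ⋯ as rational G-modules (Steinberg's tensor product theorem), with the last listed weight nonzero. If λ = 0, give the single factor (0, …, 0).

((0, 2, 2), (2, 3, 1), (4, 2, 1))

Change of basis e → ω: c = M·v where v = (2493, -1224, 1379):
  c_1 = (-1)·(2493) + (-1)·(-1224) + 1·1379 = 110
  c_2 = (-13)·(2493) + (-4)·(-1224) + 20·1379 = 67
  c_3 = 19·2493 + (6)·(-1224) + (-29)·(1379) = 32
p = 5; digits c_i = Σ_j d_{ij}·5^j, 0 ≤ d_{ij} < 5:
  c_1 = 110 = 0·5^0 + 2·5^1 + 4·5^2
  c_2 = 67 = 2·5^0 + 3·5^1 + 2·5^2
  c_3 = 32 = 2·5^0 + 1·5^1 + 1·5^2
Factor λ_0 = (0, 2, 2)
Factor λ_1 = (2, 3, 1)
Factor λ_2 = (4, 2, 1)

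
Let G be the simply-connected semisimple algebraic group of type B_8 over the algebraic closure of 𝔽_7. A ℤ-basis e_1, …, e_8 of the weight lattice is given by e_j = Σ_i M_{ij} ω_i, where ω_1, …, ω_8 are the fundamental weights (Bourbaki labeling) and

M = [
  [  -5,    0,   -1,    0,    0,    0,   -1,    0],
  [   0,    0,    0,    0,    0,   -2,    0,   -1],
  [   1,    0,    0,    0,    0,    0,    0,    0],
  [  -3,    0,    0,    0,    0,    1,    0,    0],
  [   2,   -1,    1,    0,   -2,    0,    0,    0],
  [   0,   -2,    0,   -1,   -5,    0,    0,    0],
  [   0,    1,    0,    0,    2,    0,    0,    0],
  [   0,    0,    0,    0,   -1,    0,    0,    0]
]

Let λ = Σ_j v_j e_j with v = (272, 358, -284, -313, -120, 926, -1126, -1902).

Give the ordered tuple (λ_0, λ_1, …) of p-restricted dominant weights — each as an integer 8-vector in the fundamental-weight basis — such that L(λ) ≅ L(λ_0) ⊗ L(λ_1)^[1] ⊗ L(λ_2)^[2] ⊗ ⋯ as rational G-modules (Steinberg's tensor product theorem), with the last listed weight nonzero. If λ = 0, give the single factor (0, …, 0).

((1, 1, 6, 5, 2, 1, 6, 1), (0, 0, 3, 1, 6, 0, 2, 3), (1, 1, 5, 2, 2, 4, 2, 2))

Change of basis e → ω: c = M·v where v = (272, 358, -284, -313, -120, 926, -1126, -1902):
  c_1 = (-5)·(272) + (0)·(358) + (-1)·(-284) + (0)·(-313) + (0)·(-120) + (0)·(926) + (-1)·(-1126) + (0)·(-1902) = 50
  c_2 = (0)·(272) + (0)·(358) + (0)·(-284) + (0)·(-313) + (0)·(-120) + (-2)·(926) + (0)·(-1126) + (-1)·(-1902) = 50
  c_3 = (1)·(272) + (0)·(358) + (0)·(-284) + (0)·(-313) + (0)·(-120) + (0)·(926) + (0)·(-1126) + (0)·(-1902) = 272
  c_4 = (-3)·(272) + (0)·(358) + (0)·(-284) + (0)·(-313) + (0)·(-120) + (1)·(926) + (0)·(-1126) + (0)·(-1902) = 110
  c_5 = (2)·(272) + (-1)·(358) + (1)·(-284) + (0)·(-313) + (-2)·(-120) + (0)·(926) + (0)·(-1126) + (0)·(-1902) = 142
  c_6 = (0)·(272) + (-2)·(358) + (0)·(-284) + (-1)·(-313) + (-5)·(-120) + (0)·(926) + (0)·(-1126) + (0)·(-1902) = 197
  c_7 = (0)·(272) + (1)·(358) + (0)·(-284) + (0)·(-313) + (2)·(-120) + (0)·(926) + (0)·(-1126) + (0)·(-1902) = 118
  c_8 = (0)·(272) + (0)·(358) + (0)·(-284) + (0)·(-313) + (-1)·(-120) + (0)·(926) + (0)·(-1126) + (0)·(-1902) = 120
Base-7 expansion of each c_i:
  c_1 = 50 = 1·7^0 + 0·7^1 + 1·7^2
  c_2 = 50 = 1·7^0 + 0·7^1 + 1·7^2
  c_3 = 272 = 6·7^0 + 3·7^1 + 5·7^2
  c_4 = 110 = 5·7^0 + 1·7^1 + 2·7^2
  c_5 = 142 = 2·7^0 + 6·7^1 + 2·7^2
  c_6 = 197 = 1·7^0 + 0·7^1 + 4·7^2
  c_7 = 118 = 6·7^0 + 2·7^1 + 2·7^2
  c_8 = 120 = 1·7^0 + 3·7^1 + 2·7^2
λ_0 = (1, 1, 6, 5, 2, 1, 6, 1)
λ_1 = (0, 0, 3, 1, 6, 0, 2, 3)
λ_2 = (1, 1, 5, 2, 2, 4, 2, 2)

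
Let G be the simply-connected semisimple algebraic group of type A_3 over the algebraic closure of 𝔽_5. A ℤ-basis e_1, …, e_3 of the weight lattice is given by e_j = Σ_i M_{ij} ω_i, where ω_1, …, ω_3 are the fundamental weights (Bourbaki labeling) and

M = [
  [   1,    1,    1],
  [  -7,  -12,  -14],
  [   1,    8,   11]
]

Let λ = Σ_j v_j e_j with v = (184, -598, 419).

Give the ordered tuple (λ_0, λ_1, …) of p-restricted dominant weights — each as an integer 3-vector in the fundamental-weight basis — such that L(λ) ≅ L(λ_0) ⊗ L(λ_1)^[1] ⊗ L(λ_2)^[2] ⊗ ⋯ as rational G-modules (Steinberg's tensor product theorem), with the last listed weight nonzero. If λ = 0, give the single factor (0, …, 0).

Change of basis e → ω: c = M·v where v = (184, -598, 419):
  c_1 = (1)·(184) + (1)·(-598) + (1)·(419) = 5
  c_2 = (-7)·(184) + (-12)·(-598) + (-14)·(419) = 22
  c_3 = (1)·(184) + (8)·(-598) + (11)·(419) = 9
Expand coordinatewise in base 5:
  c_1 = 5 = 0·5^0 + 1·5^1
  c_2 = 22 = 2·5^0 + 4·5^1
  c_3 = 9 = 4·5^0 + 1·5^1
Factor λ_0 = (0, 2, 4)
Factor λ_1 = (1, 4, 1)

((0, 2, 4), (1, 4, 1))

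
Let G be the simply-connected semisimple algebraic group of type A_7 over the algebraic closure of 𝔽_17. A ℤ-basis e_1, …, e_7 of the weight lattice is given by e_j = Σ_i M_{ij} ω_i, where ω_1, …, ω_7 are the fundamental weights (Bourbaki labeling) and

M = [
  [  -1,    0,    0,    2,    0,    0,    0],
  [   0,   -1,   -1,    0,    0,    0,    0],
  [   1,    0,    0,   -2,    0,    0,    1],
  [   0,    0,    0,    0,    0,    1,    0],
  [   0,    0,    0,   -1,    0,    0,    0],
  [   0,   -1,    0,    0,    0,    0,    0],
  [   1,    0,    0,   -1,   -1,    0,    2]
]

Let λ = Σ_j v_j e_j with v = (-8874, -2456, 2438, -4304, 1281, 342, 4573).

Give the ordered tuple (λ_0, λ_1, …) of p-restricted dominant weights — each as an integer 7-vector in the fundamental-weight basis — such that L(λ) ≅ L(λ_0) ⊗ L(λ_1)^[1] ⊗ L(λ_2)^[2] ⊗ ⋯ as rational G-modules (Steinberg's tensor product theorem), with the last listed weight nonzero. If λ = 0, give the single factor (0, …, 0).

((11, 1, 6, 2, 3, 8, 14), (15, 1, 15, 3, 15, 8, 6), (0, 0, 14, 1, 14, 8, 11))

ω-coordinates c = M·v, v = (-8874, -2456, 2438, -4304, 1281, 342, 4573):
  c_1 = (-1)·(-8874) + (0)·(-2456) + 0·2438 + (2)·(-4304) + 0·1281 + 0·342 + 0·4573 = 266
  c_2 = (0)·(-8874) + (-1)·(-2456) + (-1)·(2438) + (0)·(-4304) + 0·1281 + 0·342 + 0·4573 = 18
  c_3 = (1)·(-8874) + (0)·(-2456) + 0·2438 + (-2)·(-4304) + 0·1281 + 0·342 + 1·4573 = 4307
  c_4 = (0)·(-8874) + (0)·(-2456) + 0·2438 + (0)·(-4304) + 0·1281 + 1·342 + 0·4573 = 342
  c_5 = (0)·(-8874) + (0)·(-2456) + 0·2438 + (-1)·(-4304) + 0·1281 + 0·342 + 0·4573 = 4304
  c_6 = (0)·(-8874) + (-1)·(-2456) + 0·2438 + (0)·(-4304) + 0·1281 + 0·342 + 0·4573 = 2456
  c_7 = (1)·(-8874) + (0)·(-2456) + 0·2438 + (-1)·(-4304) + (-1)·(1281) + 0·342 + 2·4573 = 3295
Expand coordinatewise in base 17:
  c_1 = 266 = 11·17^0 + 15·17^1
  c_2 = 18 = 1·17^0 + 1·17^1
  c_3 = 4307 = 6·17^0 + 15·17^1 + 14·17^2
  c_4 = 342 = 2·17^0 + 3·17^1 + 1·17^2
  c_5 = 4304 = 3·17^0 + 15·17^1 + 14·17^2
  c_6 = 2456 = 8·17^0 + 8·17^1 + 8·17^2
  c_7 = 3295 = 14·17^0 + 6·17^1 + 11·17^2
λ_0 = (11, 1, 6, 2, 3, 8, 14)
λ_1 = (15, 1, 15, 3, 15, 8, 6)
λ_2 = (0, 0, 14, 1, 14, 8, 11)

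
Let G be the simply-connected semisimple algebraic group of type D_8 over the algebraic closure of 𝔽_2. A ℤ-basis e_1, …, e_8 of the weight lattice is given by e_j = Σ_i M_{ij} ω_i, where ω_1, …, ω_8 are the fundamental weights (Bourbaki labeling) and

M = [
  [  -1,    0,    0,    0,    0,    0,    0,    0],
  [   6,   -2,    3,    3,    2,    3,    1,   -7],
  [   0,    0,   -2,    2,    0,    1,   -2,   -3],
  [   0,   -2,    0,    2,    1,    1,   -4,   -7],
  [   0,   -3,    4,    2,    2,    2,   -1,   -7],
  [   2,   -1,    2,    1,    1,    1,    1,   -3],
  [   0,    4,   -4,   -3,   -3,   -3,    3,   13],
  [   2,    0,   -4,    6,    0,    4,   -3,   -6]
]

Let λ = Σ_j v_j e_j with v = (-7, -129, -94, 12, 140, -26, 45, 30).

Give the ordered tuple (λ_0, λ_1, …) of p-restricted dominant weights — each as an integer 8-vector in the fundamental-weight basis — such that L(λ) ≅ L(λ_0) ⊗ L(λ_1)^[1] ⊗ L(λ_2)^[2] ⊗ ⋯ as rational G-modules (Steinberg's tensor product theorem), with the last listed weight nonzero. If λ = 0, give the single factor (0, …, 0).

((1, 1, 0, 0, 0, 0, 1, 1), (1, 1, 1, 1, 0, 0, 1, 1), (1, 1, 1, 1, 0, 0, 1, 1), (0, 0, 0, 0, 1, 1, 0, 1))

Compute c_i = Σ_j M_{ij} v_j with v = (-7, -129, -94, 12, 140, -26, 45, 30):
  c_1 = (-1)·(-7) + (0)·(-129) + (0)·(-94) + 0·12 + 0·140 + (0)·(-26) + 0·45 + 0·30 = 7
  c_2 = (6)·(-7) + (-2)·(-129) + (3)·(-94) + 3·12 + 2·140 + (3)·(-26) + 1·45 + (-7)·(30) = 7
  c_3 = (0)·(-7) + (0)·(-129) + (-2)·(-94) + 2·12 + 0·140 + (1)·(-26) + (-2)·(45) + (-3)·(30) = 6
  c_4 = (0)·(-7) + (-2)·(-129) + (0)·(-94) + 2·12 + 1·140 + (1)·(-26) + (-4)·(45) + (-7)·(30) = 6
  c_5 = (0)·(-7) + (-3)·(-129) + (4)·(-94) + 2·12 + 2·140 + (2)·(-26) + (-1)·(45) + (-7)·(30) = 8
  c_6 = (2)·(-7) + (-1)·(-129) + (2)·(-94) + 1·12 + 1·140 + (1)·(-26) + 1·45 + (-3)·(30) = 8
  c_7 = (0)·(-7) + (4)·(-129) + (-4)·(-94) + (-3)·(12) + (-3)·(140) + (-3)·(-26) + 3·45 + 13·30 = 7
  c_8 = (2)·(-7) + (0)·(-129) + (-4)·(-94) + 6·12 + 0·140 + (4)·(-26) + (-3)·(45) + (-6)·(30) = 15
p = 2; digits c_i = Σ_j d_{ij}·2^j, 0 ≤ d_{ij} < 2:
  c_1 = 7 = 1·2^0 + 1·2^1 + 1·2^2
  c_2 = 7 = 1·2^0 + 1·2^1 + 1·2^2
  c_3 = 6 = 0·2^0 + 1·2^1 + 1·2^2
  c_4 = 6 = 0·2^0 + 1·2^1 + 1·2^2
  c_5 = 8 = 0·2^0 + 0·2^1 + 0·2^2 + 1·2^3
  c_6 = 8 = 0·2^0 + 0·2^1 + 0·2^2 + 1·2^3
  c_7 = 7 = 1·2^0 + 1·2^1 + 1·2^2
  c_8 = 15 = 1·2^0 + 1·2^1 + 1·2^2 + 1·2^3
Factor λ_0 = (1, 1, 0, 0, 0, 0, 1, 1)
Factor λ_1 = (1, 1, 1, 1, 0, 0, 1, 1)
Factor λ_2 = (1, 1, 1, 1, 0, 0, 1, 1)
Factor λ_3 = (0, 0, 0, 0, 1, 1, 0, 1)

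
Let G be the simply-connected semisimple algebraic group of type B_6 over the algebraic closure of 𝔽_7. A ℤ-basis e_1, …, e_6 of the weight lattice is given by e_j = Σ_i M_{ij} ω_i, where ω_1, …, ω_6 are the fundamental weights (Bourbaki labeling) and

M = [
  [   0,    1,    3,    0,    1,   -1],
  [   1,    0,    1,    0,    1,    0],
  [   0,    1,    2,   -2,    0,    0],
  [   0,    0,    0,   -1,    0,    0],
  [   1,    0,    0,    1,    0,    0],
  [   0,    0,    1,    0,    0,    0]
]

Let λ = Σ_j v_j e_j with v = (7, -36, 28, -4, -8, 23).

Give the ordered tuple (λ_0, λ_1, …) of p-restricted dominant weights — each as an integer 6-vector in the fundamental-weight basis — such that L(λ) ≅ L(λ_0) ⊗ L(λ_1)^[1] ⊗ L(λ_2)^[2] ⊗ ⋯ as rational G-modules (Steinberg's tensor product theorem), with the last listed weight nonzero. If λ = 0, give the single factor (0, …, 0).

Compute c_i = Σ_j M_{ij} v_j with v = (7, -36, 28, -4, -8, 23):
  c_1 = 0*7 + 1*-36 + 3*28 + 0*-4 + 1*-8 + -1*23 = 17
  c_2 = 1*7 + 0*-36 + 1*28 + 0*-4 + 1*-8 + 0*23 = 27
  c_3 = 0*7 + 1*-36 + 2*28 + -2*-4 + 0*-8 + 0*23 = 28
  c_4 = 0*7 + 0*-36 + 0*28 + -1*-4 + 0*-8 + 0*23 = 4
  c_5 = 1*7 + 0*-36 + 0*28 + 1*-4 + 0*-8 + 0*23 = 3
  c_6 = 0*7 + 0*-36 + 1*28 + 0*-4 + 0*-8 + 0*23 = 28
Writing each c_i in base p = 7:
  c_1 = 17 = 3·7^0 + 2·7^1
  c_2 = 27 = 6·7^0 + 3·7^1
  c_3 = 28 = 0·7^0 + 4·7^1
  c_4 = 4 = 4·7^0
  c_5 = 3 = 3·7^0
  c_6 = 28 = 0·7^0 + 4·7^1
λ_0 = (3, 6, 0, 4, 3, 0)
λ_1 = (2, 3, 4, 0, 0, 4)

((3, 6, 0, 4, 3, 0), (2, 3, 4, 0, 0, 4))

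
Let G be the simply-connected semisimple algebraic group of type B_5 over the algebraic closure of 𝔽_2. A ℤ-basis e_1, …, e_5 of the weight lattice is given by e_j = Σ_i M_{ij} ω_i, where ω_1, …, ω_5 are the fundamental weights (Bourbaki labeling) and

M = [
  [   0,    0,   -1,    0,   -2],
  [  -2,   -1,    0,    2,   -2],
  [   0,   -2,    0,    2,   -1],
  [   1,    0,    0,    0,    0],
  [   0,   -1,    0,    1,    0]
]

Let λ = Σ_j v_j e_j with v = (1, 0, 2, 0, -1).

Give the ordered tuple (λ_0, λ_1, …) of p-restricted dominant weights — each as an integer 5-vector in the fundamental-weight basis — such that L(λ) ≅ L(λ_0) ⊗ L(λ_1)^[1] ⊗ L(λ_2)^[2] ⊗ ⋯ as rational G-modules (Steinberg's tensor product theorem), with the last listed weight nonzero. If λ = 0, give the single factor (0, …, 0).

ω-coordinates c = M·v, v = (1, 0, 2, 0, -1):
  c_1 = 0*1 + 0*0 + -1*2 + 0*0 + -2*-1 = 0
  c_2 = -2*1 + -1*0 + 0*2 + 2*0 + -2*-1 = 0
  c_3 = 0*1 + -2*0 + 0*2 + 2*0 + -1*-1 = 1
  c_4 = 1*1 + 0*0 + 0*2 + 0*0 + 0*-1 = 1
  c_5 = 0*1 + -1*0 + 0*2 + 1*0 + 0*-1 = 0
p = 2; digits c_i = Σ_j d_{ij}·2^j, 0 ≤ d_{ij} < 2:
  c_1 = 0
  c_2 = 0
  c_3 = 1 = 1·2^0
  c_4 = 1 = 1·2^0
  c_5 = 0
λ_0 = (0, 0, 1, 1, 0)

((0, 0, 1, 1, 0),)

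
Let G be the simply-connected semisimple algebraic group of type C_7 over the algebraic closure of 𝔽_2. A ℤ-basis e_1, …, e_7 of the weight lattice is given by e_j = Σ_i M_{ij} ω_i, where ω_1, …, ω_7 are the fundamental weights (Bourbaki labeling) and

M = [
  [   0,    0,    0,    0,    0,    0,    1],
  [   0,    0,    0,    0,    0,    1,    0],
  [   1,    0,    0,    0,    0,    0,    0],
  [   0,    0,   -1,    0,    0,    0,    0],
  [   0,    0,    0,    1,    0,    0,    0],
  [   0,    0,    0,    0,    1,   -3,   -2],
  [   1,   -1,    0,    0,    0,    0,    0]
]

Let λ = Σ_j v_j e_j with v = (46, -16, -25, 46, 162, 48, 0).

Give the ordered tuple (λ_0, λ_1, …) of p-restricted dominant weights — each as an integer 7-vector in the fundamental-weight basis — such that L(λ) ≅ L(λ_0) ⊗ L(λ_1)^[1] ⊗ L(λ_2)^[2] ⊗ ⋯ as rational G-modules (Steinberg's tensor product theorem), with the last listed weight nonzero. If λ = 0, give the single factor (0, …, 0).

Compute c_i = Σ_j M_{ij} v_j with v = (46, -16, -25, 46, 162, 48, 0):
  c_1 = 0*46 + 0*-16 + 0*-25 + 0*46 + 0*162 + 0*48 + 1*0 = 0
  c_2 = 0*46 + 0*-16 + 0*-25 + 0*46 + 0*162 + 1*48 + 0*0 = 48
  c_3 = 1*46 + 0*-16 + 0*-25 + 0*46 + 0*162 + 0*48 + 0*0 = 46
  c_4 = 0*46 + 0*-16 + -1*-25 + 0*46 + 0*162 + 0*48 + 0*0 = 25
  c_5 = 0*46 + 0*-16 + 0*-25 + 1*46 + 0*162 + 0*48 + 0*0 = 46
  c_6 = 0*46 + 0*-16 + 0*-25 + 0*46 + 1*162 + -3*48 + -2*0 = 18
  c_7 = 1*46 + -1*-16 + 0*-25 + 0*46 + 0*162 + 0*48 + 0*0 = 62
Base-2 expansion of each c_i:
  c_1 = 0
  c_2 = 48 = 0·2^0 + 0·2^1 + 0·2^2 + 0·2^3 + 1·2^4 + 1·2^5
  c_3 = 46 = 0·2^0 + 1·2^1 + 1·2^2 + 1·2^3 + 0·2^4 + 1·2^5
  c_4 = 25 = 1·2^0 + 0·2^1 + 0·2^2 + 1·2^3 + 1·2^4
  c_5 = 46 = 0·2^0 + 1·2^1 + 1·2^2 + 1·2^3 + 0·2^4 + 1·2^5
  c_6 = 18 = 0·2^0 + 1·2^1 + 0·2^2 + 0·2^3 + 1·2^4
  c_7 = 62 = 0·2^0 + 1·2^1 + 1·2^2 + 1·2^3 + 1·2^4 + 1·2^5
λ_0 = (0, 0, 0, 1, 0, 0, 0)
λ_1 = (0, 0, 1, 0, 1, 1, 1)
λ_2 = (0, 0, 1, 0, 1, 0, 1)
λ_3 = (0, 0, 1, 1, 1, 0, 1)
λ_4 = (0, 1, 0, 1, 0, 1, 1)
λ_5 = (0, 1, 1, 0, 1, 0, 1)

((0, 0, 0, 1, 0, 0, 0), (0, 0, 1, 0, 1, 1, 1), (0, 0, 1, 0, 1, 0, 1), (0, 0, 1, 1, 1, 0, 1), (0, 1, 0, 1, 0, 1, 1), (0, 1, 1, 0, 1, 0, 1))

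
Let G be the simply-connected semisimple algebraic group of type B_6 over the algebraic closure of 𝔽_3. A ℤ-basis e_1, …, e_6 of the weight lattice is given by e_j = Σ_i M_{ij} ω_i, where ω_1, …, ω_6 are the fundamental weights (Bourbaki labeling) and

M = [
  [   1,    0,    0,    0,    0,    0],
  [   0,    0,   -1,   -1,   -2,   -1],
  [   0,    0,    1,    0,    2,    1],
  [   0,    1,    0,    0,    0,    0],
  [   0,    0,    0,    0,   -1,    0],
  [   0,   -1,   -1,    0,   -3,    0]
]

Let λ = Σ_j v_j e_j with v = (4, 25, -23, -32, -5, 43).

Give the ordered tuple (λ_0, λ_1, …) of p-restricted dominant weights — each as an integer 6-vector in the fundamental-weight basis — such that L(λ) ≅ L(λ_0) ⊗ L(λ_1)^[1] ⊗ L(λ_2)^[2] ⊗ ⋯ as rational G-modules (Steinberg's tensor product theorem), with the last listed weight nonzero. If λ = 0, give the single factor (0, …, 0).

Change of basis e → ω: c = M·v where v = (4, 25, -23, -32, -5, 43):
  c_1 = 1*4 + 0*25 + 0*-23 + 0*-32 + 0*-5 + 0*43 = 4
  c_2 = 0*4 + 0*25 + -1*-23 + -1*-32 + -2*-5 + -1*43 = 22
  c_3 = 0*4 + 0*25 + 1*-23 + 0*-32 + 2*-5 + 1*43 = 10
  c_4 = 0*4 + 1*25 + 0*-23 + 0*-32 + 0*-5 + 0*43 = 25
  c_5 = 0*4 + 0*25 + 0*-23 + 0*-32 + -1*-5 + 0*43 = 5
  c_6 = 0*4 + -1*25 + -1*-23 + 0*-32 + -3*-5 + 0*43 = 13
Writing each c_i in base p = 3:
  c_1 = 4 = 1·3^0 + 1·3^1
  c_2 = 22 = 1·3^0 + 1·3^1 + 2·3^2
  c_3 = 10 = 1·3^0 + 0·3^1 + 1·3^2
  c_4 = 25 = 1·3^0 + 2·3^1 + 2·3^2
  c_5 = 5 = 2·3^0 + 1·3^1
  c_6 = 13 = 1·3^0 + 1·3^1 + 1·3^2
Factor λ_0 = (1, 1, 1, 1, 2, 1)
Factor λ_1 = (1, 1, 0, 2, 1, 1)
Factor λ_2 = (0, 2, 1, 2, 0, 1)

((1, 1, 1, 1, 2, 1), (1, 1, 0, 2, 1, 1), (0, 2, 1, 2, 0, 1))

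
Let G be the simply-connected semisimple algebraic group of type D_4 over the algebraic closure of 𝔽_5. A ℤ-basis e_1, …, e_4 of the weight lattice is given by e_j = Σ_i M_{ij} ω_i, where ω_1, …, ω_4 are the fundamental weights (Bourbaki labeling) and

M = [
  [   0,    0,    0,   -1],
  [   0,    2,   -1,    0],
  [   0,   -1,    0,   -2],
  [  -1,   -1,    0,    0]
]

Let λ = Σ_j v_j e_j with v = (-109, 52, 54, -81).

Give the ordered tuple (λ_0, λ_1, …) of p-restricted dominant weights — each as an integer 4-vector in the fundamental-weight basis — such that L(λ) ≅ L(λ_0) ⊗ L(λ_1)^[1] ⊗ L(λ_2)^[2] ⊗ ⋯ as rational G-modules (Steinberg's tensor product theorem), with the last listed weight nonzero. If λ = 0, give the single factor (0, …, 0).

Converting to the ω-basis (c_i = row i of M dotted with v = (-109, 52, 54, -81)):
  c_1 = (0)·(-109) + (0)·(52) + (0)·(54) + (-1)·(-81) = 81
  c_2 = (0)·(-109) + (2)·(52) + (-1)·(54) + (0)·(-81) = 50
  c_3 = (0)·(-109) + (-1)·(52) + (0)·(54) + (-2)·(-81) = 110
  c_4 = (-1)·(-109) + (-1)·(52) + (0)·(54) + (0)·(-81) = 57
p = 5; digits c_i = Σ_j d_{ij}·5^j, 0 ≤ d_{ij} < 5:
  c_1 = 81 = 1·5^0 + 1·5^1 + 3·5^2
  c_2 = 50 = 0·5^0 + 0·5^1 + 2·5^2
  c_3 = 110 = 0·5^0 + 2·5^1 + 4·5^2
  c_4 = 57 = 2·5^0 + 1·5^1 + 2·5^2
p-restricted factor λ_0 = (1, 0, 0, 2)
p-restricted factor λ_1 = (1, 0, 2, 1)
p-restricted factor λ_2 = (3, 2, 4, 2)

((1, 0, 0, 2), (1, 0, 2, 1), (3, 2, 4, 2))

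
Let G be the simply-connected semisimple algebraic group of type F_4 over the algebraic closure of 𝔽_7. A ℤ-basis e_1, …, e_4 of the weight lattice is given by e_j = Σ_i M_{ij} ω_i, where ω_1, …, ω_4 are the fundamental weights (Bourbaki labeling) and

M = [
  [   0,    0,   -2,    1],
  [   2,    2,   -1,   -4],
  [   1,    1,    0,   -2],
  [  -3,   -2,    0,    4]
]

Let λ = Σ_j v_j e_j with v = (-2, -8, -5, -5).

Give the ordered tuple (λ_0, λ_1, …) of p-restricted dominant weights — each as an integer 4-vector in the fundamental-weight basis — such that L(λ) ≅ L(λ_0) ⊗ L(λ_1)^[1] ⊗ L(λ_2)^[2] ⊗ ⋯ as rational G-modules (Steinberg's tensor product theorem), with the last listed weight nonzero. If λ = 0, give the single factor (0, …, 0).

((5, 5, 0, 2),)

Change of basis e → ω: c = M·v where v = (-2, -8, -5, -5):
  c_1 = (0)·(-2) + (0)·(-8) + (-2)·(-5) + (1)·(-5) = 5
  c_2 = (2)·(-2) + (2)·(-8) + (-1)·(-5) + (-4)·(-5) = 5
  c_3 = (1)·(-2) + (1)·(-8) + (0)·(-5) + (-2)·(-5) = 0
  c_4 = (-3)·(-2) + (-2)·(-8) + (0)·(-5) + (4)·(-5) = 2
Writing each c_i in base p = 7:
  c_1 = 5 = 5·7^0
  c_2 = 5 = 5·7^0
  c_3 = 0
  c_4 = 2 = 2·7^0
λ_0 = (5, 5, 0, 2)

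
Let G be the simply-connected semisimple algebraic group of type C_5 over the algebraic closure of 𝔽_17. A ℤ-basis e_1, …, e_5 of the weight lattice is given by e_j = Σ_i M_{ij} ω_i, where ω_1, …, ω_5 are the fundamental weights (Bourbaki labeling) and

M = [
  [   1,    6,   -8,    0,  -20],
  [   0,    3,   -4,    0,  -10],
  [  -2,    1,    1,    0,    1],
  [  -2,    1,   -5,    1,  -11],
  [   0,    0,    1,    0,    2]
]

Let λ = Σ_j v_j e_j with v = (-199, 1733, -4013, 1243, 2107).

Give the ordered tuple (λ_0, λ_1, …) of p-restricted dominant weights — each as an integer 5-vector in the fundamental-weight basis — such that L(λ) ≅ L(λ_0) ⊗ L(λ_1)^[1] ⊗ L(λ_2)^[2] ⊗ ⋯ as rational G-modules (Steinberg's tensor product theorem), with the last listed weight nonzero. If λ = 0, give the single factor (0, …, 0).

((10, 11, 4, 7, 14), (9, 10, 13, 15, 11))

Compute c_i = Σ_j M_{ij} v_j with v = (-199, 1733, -4013, 1243, 2107):
  c_1 = (1)·(-199) + (6)·(1733) + (-8)·(-4013) + (0)·(1243) + (-20)·(2107) = 163
  c_2 = (0)·(-199) + (3)·(1733) + (-4)·(-4013) + (0)·(1243) + (-10)·(2107) = 181
  c_3 = (-2)·(-199) + (1)·(1733) + (1)·(-4013) + (0)·(1243) + (1)·(2107) = 225
  c_4 = (-2)·(-199) + (1)·(1733) + (-5)·(-4013) + (1)·(1243) + (-11)·(2107) = 262
  c_5 = (0)·(-199) + (0)·(1733) + (1)·(-4013) + (0)·(1243) + (2)·(2107) = 201
Base-17 expansion of each c_i:
  c_1 = 163 = 10·17^0 + 9·17^1
  c_2 = 181 = 11·17^0 + 10·17^1
  c_3 = 225 = 4·17^0 + 13·17^1
  c_4 = 262 = 7·17^0 + 15·17^1
  c_5 = 201 = 14·17^0 + 11·17^1
Factor λ_0 = (10, 11, 4, 7, 14)
Factor λ_1 = (9, 10, 13, 15, 11)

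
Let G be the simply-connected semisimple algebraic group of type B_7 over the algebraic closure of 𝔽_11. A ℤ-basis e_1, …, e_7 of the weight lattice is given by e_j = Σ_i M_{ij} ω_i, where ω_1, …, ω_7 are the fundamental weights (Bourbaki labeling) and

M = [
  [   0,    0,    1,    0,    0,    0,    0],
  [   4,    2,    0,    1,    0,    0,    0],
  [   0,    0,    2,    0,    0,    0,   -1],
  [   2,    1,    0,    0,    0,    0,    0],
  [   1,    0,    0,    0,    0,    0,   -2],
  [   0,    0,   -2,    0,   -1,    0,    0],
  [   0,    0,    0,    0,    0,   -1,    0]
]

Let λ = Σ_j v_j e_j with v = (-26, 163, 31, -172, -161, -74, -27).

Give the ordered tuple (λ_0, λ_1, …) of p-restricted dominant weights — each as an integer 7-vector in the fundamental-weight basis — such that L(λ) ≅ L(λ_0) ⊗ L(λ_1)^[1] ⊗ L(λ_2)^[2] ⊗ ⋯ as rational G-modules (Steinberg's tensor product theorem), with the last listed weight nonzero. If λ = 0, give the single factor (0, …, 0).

((9, 6, 1, 1, 6, 0, 8), (2, 4, 8, 10, 2, 9, 6))

In the fundamental-weight basis, λ has coordinates c = M·v (v = (-26, 163, 31, -172, -161, -74, -27)):
  c_1 = (0)·(-26) + 0·163 + 1·31 + (0)·(-172) + (0)·(-161) + (0)·(-74) + (0)·(-27) = 31
  c_2 = (4)·(-26) + 2·163 + 0·31 + (1)·(-172) + (0)·(-161) + (0)·(-74) + (0)·(-27) = 50
  c_3 = (0)·(-26) + 0·163 + 2·31 + (0)·(-172) + (0)·(-161) + (0)·(-74) + (-1)·(-27) = 89
  c_4 = (2)·(-26) + 1·163 + 0·31 + (0)·(-172) + (0)·(-161) + (0)·(-74) + (0)·(-27) = 111
  c_5 = (1)·(-26) + 0·163 + 0·31 + (0)·(-172) + (0)·(-161) + (0)·(-74) + (-2)·(-27) = 28
  c_6 = (0)·(-26) + 0·163 + (-2)·(31) + (0)·(-172) + (-1)·(-161) + (0)·(-74) + (0)·(-27) = 99
  c_7 = (0)·(-26) + 0·163 + 0·31 + (0)·(-172) + (0)·(-161) + (-1)·(-74) + (0)·(-27) = 74
Expand coordinatewise in base 11:
  c_1 = 31 = 9·11^0 + 2·11^1
  c_2 = 50 = 6·11^0 + 4·11^1
  c_3 = 89 = 1·11^0 + 8·11^1
  c_4 = 111 = 1·11^0 + 10·11^1
  c_5 = 28 = 6·11^0 + 2·11^1
  c_6 = 99 = 0·11^0 + 9·11^1
  c_7 = 74 = 8·11^0 + 6·11^1
p-restricted factor λ_0 = (9, 6, 1, 1, 6, 0, 8)
p-restricted factor λ_1 = (2, 4, 8, 10, 2, 9, 6)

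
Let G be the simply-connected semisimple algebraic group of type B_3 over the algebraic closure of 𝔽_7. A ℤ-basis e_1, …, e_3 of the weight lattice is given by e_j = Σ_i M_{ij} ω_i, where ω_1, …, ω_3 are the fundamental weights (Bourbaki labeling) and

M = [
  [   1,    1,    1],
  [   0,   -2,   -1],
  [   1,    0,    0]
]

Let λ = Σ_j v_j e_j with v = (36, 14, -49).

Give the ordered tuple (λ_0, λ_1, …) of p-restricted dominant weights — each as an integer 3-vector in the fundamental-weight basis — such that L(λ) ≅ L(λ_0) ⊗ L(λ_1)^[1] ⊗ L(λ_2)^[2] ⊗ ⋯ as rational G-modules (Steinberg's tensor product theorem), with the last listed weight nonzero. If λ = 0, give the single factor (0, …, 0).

((1, 0, 1), (0, 3, 5))

Converting to the ω-basis (c_i = row i of M dotted with v = (36, 14, -49)):
  c_1 = (1)·(36) + (1)·(14) + (1)·(-49) = 1
  c_2 = (0)·(36) + (-2)·(14) + (-1)·(-49) = 21
  c_3 = (1)·(36) + (0)·(14) + (0)·(-49) = 36
Expand coordinatewise in base 7:
  c_1 = 1 = 1·7^0
  c_2 = 21 = 0·7^0 + 3·7^1
  c_3 = 36 = 1·7^0 + 5·7^1
λ_0 = (1, 0, 1)
λ_1 = (0, 3, 5)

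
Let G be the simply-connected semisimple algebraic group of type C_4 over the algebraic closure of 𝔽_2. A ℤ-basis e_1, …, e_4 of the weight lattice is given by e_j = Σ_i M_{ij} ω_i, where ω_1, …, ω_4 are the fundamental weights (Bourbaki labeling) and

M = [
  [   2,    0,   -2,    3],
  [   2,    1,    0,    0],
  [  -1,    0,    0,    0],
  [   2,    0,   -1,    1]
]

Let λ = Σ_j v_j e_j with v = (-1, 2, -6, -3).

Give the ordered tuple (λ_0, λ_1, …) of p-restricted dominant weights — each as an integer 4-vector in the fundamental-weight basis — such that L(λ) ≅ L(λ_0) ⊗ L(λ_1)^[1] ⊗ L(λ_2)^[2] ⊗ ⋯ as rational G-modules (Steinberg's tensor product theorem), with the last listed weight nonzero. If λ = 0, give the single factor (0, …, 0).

Compute c_i = Σ_j M_{ij} v_j with v = (-1, 2, -6, -3):
  c_1 = 2*-1 + 0*2 + -2*-6 + 3*-3 = 1
  c_2 = 2*-1 + 1*2 + 0*-6 + 0*-3 = 0
  c_3 = -1*-1 + 0*2 + 0*-6 + 0*-3 = 1
  c_4 = 2*-1 + 0*2 + -1*-6 + 1*-3 = 1
p = 2; digits c_i = Σ_j d_{ij}·2^j, 0 ≤ d_{ij} < 2:
  c_1 = 1 = 1·2^0
  c_2 = 0
  c_3 = 1 = 1·2^0
  c_4 = 1 = 1·2^0
λ_0 = (1, 0, 1, 1)

((1, 0, 1, 1),)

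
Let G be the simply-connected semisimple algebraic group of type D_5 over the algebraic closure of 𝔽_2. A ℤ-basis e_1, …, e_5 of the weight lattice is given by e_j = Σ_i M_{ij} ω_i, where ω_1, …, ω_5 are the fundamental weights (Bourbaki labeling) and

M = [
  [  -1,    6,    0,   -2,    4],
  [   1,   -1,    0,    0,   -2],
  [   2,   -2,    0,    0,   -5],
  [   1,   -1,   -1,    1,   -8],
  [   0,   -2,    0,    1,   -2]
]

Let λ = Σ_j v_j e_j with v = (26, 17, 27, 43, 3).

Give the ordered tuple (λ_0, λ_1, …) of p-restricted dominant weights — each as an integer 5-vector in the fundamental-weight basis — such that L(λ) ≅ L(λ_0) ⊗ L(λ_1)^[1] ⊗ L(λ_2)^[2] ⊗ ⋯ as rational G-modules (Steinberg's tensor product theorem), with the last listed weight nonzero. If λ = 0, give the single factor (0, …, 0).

((0, 1, 1, 1, 1), (1, 1, 1, 0, 1))

Change of basis e → ω: c = M·v where v = (26, 17, 27, 43, 3):
  c_1 = -1*26 + 6*17 + 0*27 + -2*43 + 4*3 = 2
  c_2 = 1*26 + -1*17 + 0*27 + 0*43 + -2*3 = 3
  c_3 = 2*26 + -2*17 + 0*27 + 0*43 + -5*3 = 3
  c_4 = 1*26 + -1*17 + -1*27 + 1*43 + -8*3 = 1
  c_5 = 0*26 + -2*17 + 0*27 + 1*43 + -2*3 = 3
Expand coordinatewise in base 2:
  c_1 = 2 = 0·2^0 + 1·2^1
  c_2 = 3 = 1·2^0 + 1·2^1
  c_3 = 3 = 1·2^0 + 1·2^1
  c_4 = 1 = 1·2^0
  c_5 = 3 = 1·2^0 + 1·2^1
λ_0 = (0, 1, 1, 1, 1)
λ_1 = (1, 1, 1, 0, 1)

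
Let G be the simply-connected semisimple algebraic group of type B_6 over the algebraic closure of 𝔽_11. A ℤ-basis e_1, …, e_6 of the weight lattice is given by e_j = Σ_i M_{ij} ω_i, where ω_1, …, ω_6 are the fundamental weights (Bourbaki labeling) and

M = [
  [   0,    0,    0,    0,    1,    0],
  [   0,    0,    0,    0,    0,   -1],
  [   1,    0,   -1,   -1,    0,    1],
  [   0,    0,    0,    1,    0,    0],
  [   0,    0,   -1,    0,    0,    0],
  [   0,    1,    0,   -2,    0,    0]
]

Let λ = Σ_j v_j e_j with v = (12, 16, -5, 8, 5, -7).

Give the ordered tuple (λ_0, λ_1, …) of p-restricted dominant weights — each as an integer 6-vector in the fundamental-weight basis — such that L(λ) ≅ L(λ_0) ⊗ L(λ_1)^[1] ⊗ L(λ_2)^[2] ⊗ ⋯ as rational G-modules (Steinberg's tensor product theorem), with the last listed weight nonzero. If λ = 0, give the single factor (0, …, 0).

In the fundamental-weight basis, λ has coordinates c = M·v (v = (12, 16, -5, 8, 5, -7)):
  c_1 = 0·12 + 0·16 + (0)·(-5) + 0·8 + 1·5 + (0)·(-7) = 5
  c_2 = 0·12 + 0·16 + (0)·(-5) + 0·8 + 0·5 + (-1)·(-7) = 7
  c_3 = 1·12 + 0·16 + (-1)·(-5) + (-1)·(8) + 0·5 + (1)·(-7) = 2
  c_4 = 0·12 + 0·16 + (0)·(-5) + 1·8 + 0·5 + (0)·(-7) = 8
  c_5 = 0·12 + 0·16 + (-1)·(-5) + 0·8 + 0·5 + (0)·(-7) = 5
  c_6 = 0·12 + 1·16 + (0)·(-5) + (-2)·(8) + 0·5 + (0)·(-7) = 0
p = 11; digits c_i = Σ_j d_{ij}·11^j, 0 ≤ d_{ij} < 11:
  c_1 = 5 = 5·11^0
  c_2 = 7 = 7·11^0
  c_3 = 2 = 2·11^0
  c_4 = 8 = 8·11^0
  c_5 = 5 = 5·11^0
  c_6 = 0
Factor λ_0 = (5, 7, 2, 8, 5, 0)

((5, 7, 2, 8, 5, 0),)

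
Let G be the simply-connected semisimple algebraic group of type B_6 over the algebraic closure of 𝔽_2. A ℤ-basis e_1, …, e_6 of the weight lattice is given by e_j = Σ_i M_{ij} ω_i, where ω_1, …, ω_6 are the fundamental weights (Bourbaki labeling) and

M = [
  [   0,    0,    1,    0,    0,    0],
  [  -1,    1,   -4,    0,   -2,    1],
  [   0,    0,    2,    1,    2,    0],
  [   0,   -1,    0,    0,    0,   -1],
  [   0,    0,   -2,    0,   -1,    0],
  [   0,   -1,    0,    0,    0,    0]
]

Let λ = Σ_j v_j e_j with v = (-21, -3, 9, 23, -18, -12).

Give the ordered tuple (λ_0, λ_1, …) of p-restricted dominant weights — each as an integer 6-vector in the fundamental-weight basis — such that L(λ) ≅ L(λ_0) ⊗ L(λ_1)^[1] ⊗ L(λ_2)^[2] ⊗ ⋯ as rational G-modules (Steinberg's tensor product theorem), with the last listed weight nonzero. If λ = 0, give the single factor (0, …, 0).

Change of basis e → ω: c = M·v where v = (-21, -3, 9, 23, -18, -12):
  c_1 = 0*-21 + 0*-3 + 1*9 + 0*23 + 0*-18 + 0*-12 = 9
  c_2 = -1*-21 + 1*-3 + -4*9 + 0*23 + -2*-18 + 1*-12 = 6
  c_3 = 0*-21 + 0*-3 + 2*9 + 1*23 + 2*-18 + 0*-12 = 5
  c_4 = 0*-21 + -1*-3 + 0*9 + 0*23 + 0*-18 + -1*-12 = 15
  c_5 = 0*-21 + 0*-3 + -2*9 + 0*23 + -1*-18 + 0*-12 = 0
  c_6 = 0*-21 + -1*-3 + 0*9 + 0*23 + 0*-18 + 0*-12 = 3
Expand coordinatewise in base 2:
  c_1 = 9 = 1·2^0 + 0·2^1 + 0·2^2 + 1·2^3
  c_2 = 6 = 0·2^0 + 1·2^1 + 1·2^2
  c_3 = 5 = 1·2^0 + 0·2^1 + 1·2^2
  c_4 = 15 = 1·2^0 + 1·2^1 + 1·2^2 + 1·2^3
  c_5 = 0
  c_6 = 3 = 1·2^0 + 1·2^1
λ_0 = (1, 0, 1, 1, 0, 1)
λ_1 = (0, 1, 0, 1, 0, 1)
λ_2 = (0, 1, 1, 1, 0, 0)
λ_3 = (1, 0, 0, 1, 0, 0)

((1, 0, 1, 1, 0, 1), (0, 1, 0, 1, 0, 1), (0, 1, 1, 1, 0, 0), (1, 0, 0, 1, 0, 0))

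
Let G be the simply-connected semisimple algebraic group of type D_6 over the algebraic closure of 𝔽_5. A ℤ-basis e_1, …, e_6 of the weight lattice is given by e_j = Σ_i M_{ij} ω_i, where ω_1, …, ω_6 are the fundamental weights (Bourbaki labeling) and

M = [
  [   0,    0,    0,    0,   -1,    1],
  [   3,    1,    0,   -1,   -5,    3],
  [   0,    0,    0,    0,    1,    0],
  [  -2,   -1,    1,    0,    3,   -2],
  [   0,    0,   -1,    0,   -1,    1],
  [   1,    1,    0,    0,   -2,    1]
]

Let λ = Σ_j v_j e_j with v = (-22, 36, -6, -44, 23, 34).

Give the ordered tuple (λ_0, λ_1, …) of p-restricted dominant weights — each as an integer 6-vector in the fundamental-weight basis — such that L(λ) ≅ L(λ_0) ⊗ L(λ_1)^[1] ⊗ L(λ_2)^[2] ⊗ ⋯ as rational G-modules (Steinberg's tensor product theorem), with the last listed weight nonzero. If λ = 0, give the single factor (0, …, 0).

((1, 1, 3, 3, 2, 2), (2, 0, 4, 0, 3, 0))

In the fundamental-weight basis, λ has coordinates c = M·v (v = (-22, 36, -6, -44, 23, 34)):
  c_1 = (0)·(-22) + 0·36 + (0)·(-6) + (0)·(-44) + (-1)·(23) + 1·34 = 11
  c_2 = (3)·(-22) + 1·36 + (0)·(-6) + (-1)·(-44) + (-5)·(23) + 3·34 = 1
  c_3 = (0)·(-22) + 0·36 + (0)·(-6) + (0)·(-44) + 1·23 + 0·34 = 23
  c_4 = (-2)·(-22) + (-1)·(36) + (1)·(-6) + (0)·(-44) + 3·23 + (-2)·(34) = 3
  c_5 = (0)·(-22) + 0·36 + (-1)·(-6) + (0)·(-44) + (-1)·(23) + 1·34 = 17
  c_6 = (1)·(-22) + 1·36 + (0)·(-6) + (0)·(-44) + (-2)·(23) + 1·34 = 2
Writing each c_i in base p = 5:
  c_1 = 11 = 1·5^0 + 2·5^1
  c_2 = 1 = 1·5^0
  c_3 = 23 = 3·5^0 + 4·5^1
  c_4 = 3 = 3·5^0
  c_5 = 17 = 2·5^0 + 3·5^1
  c_6 = 2 = 2·5^0
λ_0 = (1, 1, 3, 3, 2, 2)
λ_1 = (2, 0, 4, 0, 3, 0)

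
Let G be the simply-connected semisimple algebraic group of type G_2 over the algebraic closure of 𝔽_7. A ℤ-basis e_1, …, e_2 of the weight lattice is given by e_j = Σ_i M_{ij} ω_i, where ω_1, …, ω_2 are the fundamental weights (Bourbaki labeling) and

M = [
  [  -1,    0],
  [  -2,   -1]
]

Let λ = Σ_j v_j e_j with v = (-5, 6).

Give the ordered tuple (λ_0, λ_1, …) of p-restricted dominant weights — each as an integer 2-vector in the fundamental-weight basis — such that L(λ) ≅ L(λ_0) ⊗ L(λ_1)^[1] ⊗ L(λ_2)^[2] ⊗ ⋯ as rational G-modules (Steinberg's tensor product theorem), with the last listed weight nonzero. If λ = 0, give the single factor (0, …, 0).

ω-coordinates c = M·v, v = (-5, 6):
  c_1 = -1*-5 + 0*6 = 5
  c_2 = -2*-5 + -1*6 = 4
Expand coordinatewise in base 7:
  c_1 = 5 = 5·7^0
  c_2 = 4 = 4·7^0
λ_0 = (5, 4)

((5, 4),)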